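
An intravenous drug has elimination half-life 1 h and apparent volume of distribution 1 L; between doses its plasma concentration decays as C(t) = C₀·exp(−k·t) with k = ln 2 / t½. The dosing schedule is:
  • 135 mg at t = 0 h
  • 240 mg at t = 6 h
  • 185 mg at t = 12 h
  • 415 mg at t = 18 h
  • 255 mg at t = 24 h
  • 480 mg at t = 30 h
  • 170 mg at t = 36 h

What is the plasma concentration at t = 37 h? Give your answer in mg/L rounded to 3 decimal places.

k = ln 2 / 1 = 0.69315 per h
Dose 1 (135 mg at t=0 h): 135·exp(−0.69315·37) = 0.000 mg/L
Dose 2 (240 mg at t=6 h): 240·exp(−0.69315·31) = 0.000 mg/L
Dose 3 (185 mg at t=12 h): 185·exp(−0.69315·25) = 0.000 mg/L
Dose 4 (415 mg at t=18 h): 415·exp(−0.69315·19) = 0.001 mg/L
Dose 5 (255 mg at t=24 h): 255·exp(−0.69315·13) = 0.031 mg/L
Dose 6 (480 mg at t=30 h): 480·exp(−0.69315·7) = 3.750 mg/L
Dose 7 (170 mg at t=36 h): 170·exp(−0.69315·1) = 85.000 mg/L
C(37) = 0.000 + 0.000 + 0.000 + 0.001 + 0.031 + 3.750 + 85.000 = 88.782 mg/L

88.782 mg/L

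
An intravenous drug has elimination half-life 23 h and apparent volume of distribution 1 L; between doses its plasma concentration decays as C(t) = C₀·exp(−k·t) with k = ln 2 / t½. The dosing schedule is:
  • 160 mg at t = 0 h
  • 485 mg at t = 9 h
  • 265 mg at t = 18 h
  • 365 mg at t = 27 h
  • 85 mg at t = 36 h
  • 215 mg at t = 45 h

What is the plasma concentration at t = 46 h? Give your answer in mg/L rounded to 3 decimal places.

790.376 mg/L

k = ln 2 / 23 = 0.03014 per h
Dose 1 (160 mg at t=0 h): 160·exp(−0.03014·46) = 40.000 mg/L
Dose 2 (485 mg at t=9 h): 485·exp(−0.03014·37) = 159.029 mg/L
Dose 3 (265 mg at t=18 h): 265·exp(−0.03014·28) = 113.966 mg/L
Dose 4 (365 mg at t=27 h): 365·exp(−0.03014·19) = 205.881 mg/L
Dose 5 (85 mg at t=36 h): 85·exp(−0.03014·10) = 62.883 mg/L
Dose 6 (215 mg at t=45 h): 215·exp(−0.03014·1) = 208.617 mg/L
C(46) = 40.000 + 159.029 + 113.966 + 205.881 + 62.883 + 208.617 = 790.376 mg/L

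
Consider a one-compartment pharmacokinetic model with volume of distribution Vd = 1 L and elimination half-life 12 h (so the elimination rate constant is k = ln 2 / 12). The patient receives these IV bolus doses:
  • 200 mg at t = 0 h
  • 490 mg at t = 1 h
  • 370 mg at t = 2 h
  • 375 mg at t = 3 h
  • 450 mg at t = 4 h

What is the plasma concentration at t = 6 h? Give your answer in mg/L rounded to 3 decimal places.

k = ln 2 / 12 = 0.05776 per h
Dose 1 (200 mg at t=0 h): 200·exp(−0.05776·6) = 141.421 mg/L
Dose 2 (490 mg at t=1 h): 490·exp(−0.05776·5) = 367.085 mg/L
Dose 3 (370 mg at t=2 h): 370·exp(−0.05776·4) = 293.669 mg/L
Dose 4 (375 mg at t=3 h): 375·exp(−0.05776·3) = 315.336 mg/L
Dose 5 (450 mg at t=4 h): 450·exp(−0.05776·2) = 400.904 mg/L
C(6) = 141.421 + 367.085 + 293.669 + 315.336 + 400.904 = 1518.416 mg/L

1518.416 mg/L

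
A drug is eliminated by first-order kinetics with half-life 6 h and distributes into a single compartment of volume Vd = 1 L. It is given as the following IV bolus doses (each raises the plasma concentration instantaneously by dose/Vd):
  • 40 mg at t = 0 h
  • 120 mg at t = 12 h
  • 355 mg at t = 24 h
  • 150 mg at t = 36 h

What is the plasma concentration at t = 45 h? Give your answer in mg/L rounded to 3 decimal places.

k = ln 2 / 6 = 0.11552 per h
Dose 1 (40 mg at t=0 h): 40·exp(−0.11552·45) = 0.221 mg/L
Dose 2 (120 mg at t=12 h): 120·exp(−0.11552·33) = 2.652 mg/L
Dose 3 (355 mg at t=24 h): 355·exp(−0.11552·21) = 31.378 mg/L
Dose 4 (150 mg at t=36 h): 150·exp(−0.11552·9) = 53.033 mg/L
C(45) = 0.221 + 2.652 + 31.378 + 53.033 = 87.283 mg/L

87.283 mg/L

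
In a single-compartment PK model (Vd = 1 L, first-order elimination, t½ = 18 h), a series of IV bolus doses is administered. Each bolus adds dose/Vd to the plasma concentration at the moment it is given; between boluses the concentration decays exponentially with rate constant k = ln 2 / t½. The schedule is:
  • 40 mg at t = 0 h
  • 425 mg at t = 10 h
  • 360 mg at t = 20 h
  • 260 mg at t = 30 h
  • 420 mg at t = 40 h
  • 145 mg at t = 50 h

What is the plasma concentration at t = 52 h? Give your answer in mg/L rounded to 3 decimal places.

k = ln 2 / 18 = 0.03851 per h
Dose 1 (40 mg at t=0 h): 40·exp(−0.03851·52) = 5.400 mg/L
Dose 2 (425 mg at t=10 h): 425·exp(−0.03851·42) = 84.331 mg/L
Dose 3 (360 mg at t=20 h): 360·exp(−0.03851·32) = 104.988 mg/L
Dose 4 (260 mg at t=30 h): 260·exp(−0.03851·22) = 111.442 mg/L
Dose 5 (420 mg at t=40 h): 420·exp(−0.03851·12) = 264.583 mg/L
Dose 6 (145 mg at t=50 h): 145·exp(−0.03851·2) = 134.252 mg/L
C(52) = 5.400 + 84.331 + 104.988 + 111.442 + 264.583 + 134.252 = 704.996 mg/L

704.996 mg/L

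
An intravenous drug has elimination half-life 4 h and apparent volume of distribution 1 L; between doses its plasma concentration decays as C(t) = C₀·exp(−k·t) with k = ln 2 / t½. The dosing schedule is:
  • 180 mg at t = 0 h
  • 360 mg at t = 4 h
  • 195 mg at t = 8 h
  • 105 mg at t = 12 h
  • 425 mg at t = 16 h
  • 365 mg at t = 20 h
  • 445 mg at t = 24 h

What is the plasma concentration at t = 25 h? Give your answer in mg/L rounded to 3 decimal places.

650.118 mg/L

k = ln 2 / 4 = 0.17329 per h
Dose 1 (180 mg at t=0 h): 180·exp(−0.17329·25) = 2.365 mg/L
Dose 2 (360 mg at t=4 h): 360·exp(−0.17329·21) = 9.460 mg/L
Dose 3 (195 mg at t=8 h): 195·exp(−0.17329·17) = 10.248 mg/L
Dose 4 (105 mg at t=12 h): 105·exp(−0.17329·13) = 11.037 mg/L
Dose 5 (425 mg at t=16 h): 425·exp(−0.17329·9) = 89.345 mg/L
Dose 6 (365 mg at t=20 h): 365·exp(−0.17329·5) = 153.464 mg/L
Dose 7 (445 mg at t=24 h): 445·exp(−0.17329·1) = 374.199 mg/L
C(25) = 2.365 + 9.460 + 10.248 + 11.037 + 89.345 + 153.464 + 374.199 = 650.118 mg/L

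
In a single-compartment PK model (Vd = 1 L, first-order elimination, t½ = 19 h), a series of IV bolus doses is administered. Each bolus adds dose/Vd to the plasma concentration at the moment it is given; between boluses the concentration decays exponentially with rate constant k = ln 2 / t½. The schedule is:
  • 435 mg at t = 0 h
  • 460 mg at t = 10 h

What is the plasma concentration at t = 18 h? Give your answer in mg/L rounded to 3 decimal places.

k = ln 2 / 19 = 0.03648 per h
Dose 1 (435 mg at t=0 h): 435·exp(−0.03648·18) = 225.581 mg/L
Dose 2 (460 mg at t=10 h): 460·exp(−0.03648·8) = 343.565 mg/L
C(18) = 225.581 + 343.565 = 569.146 mg/L

569.146 mg/L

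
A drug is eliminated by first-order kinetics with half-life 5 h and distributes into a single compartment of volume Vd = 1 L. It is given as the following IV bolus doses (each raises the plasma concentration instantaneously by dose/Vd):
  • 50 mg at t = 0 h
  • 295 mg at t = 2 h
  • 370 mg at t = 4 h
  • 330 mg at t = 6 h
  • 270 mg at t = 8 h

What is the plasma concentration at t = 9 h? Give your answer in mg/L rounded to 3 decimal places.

k = ln 2 / 5 = 0.13863 per h
Dose 1 (50 mg at t=0 h): 50·exp(−0.13863·9) = 14.359 mg/L
Dose 2 (295 mg at t=2 h): 295·exp(−0.13863·7) = 111.784 mg/L
Dose 3 (370 mg at t=4 h): 370·exp(−0.13863·5) = 185.000 mg/L
Dose 4 (330 mg at t=6 h): 330·exp(−0.13863·3) = 217.719 mg/L
Dose 5 (270 mg at t=8 h): 270·exp(−0.13863·1) = 235.049 mg/L
C(9) = 14.359 + 111.784 + 185.000 + 217.719 + 235.049 = 763.910 mg/L

763.910 mg/L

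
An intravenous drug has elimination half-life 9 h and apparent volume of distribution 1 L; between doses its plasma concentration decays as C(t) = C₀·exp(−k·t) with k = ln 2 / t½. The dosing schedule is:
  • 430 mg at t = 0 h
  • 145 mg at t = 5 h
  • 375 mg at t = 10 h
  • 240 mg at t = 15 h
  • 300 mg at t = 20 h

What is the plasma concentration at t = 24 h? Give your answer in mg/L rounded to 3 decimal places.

569.318 mg/L

k = ln 2 / 9 = 0.07702 per h
Dose 1 (430 mg at t=0 h): 430·exp(−0.07702·24) = 67.721 mg/L
Dose 2 (145 mg at t=5 h): 145·exp(−0.07702·19) = 33.563 mg/L
Dose 3 (375 mg at t=10 h): 375·exp(−0.07702·14) = 127.574 mg/L
Dose 4 (240 mg at t=15 h): 240·exp(−0.07702·9) = 120.000 mg/L
Dose 5 (300 mg at t=20 h): 300·exp(−0.07702·4) = 220.460 mg/L
C(24) = 67.721 + 33.563 + 127.574 + 120.000 + 220.460 = 569.318 mg/L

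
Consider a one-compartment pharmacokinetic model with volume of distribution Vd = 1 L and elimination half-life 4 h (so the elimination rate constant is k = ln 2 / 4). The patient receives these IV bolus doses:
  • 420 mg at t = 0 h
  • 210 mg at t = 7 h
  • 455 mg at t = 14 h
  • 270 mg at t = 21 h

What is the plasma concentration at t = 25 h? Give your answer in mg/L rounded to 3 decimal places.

217.435 mg/L

k = ln 2 / 4 = 0.17329 per h
Dose 1 (420 mg at t=0 h): 420·exp(−0.17329·25) = 5.518 mg/L
Dose 2 (210 mg at t=7 h): 210·exp(−0.17329·18) = 9.281 mg/L
Dose 3 (455 mg at t=14 h): 455·exp(−0.17329·11) = 67.636 mg/L
Dose 4 (270 mg at t=21 h): 270·exp(−0.17329·4) = 135.000 mg/L
C(25) = 5.518 + 9.281 + 67.636 + 135.000 = 217.435 mg/L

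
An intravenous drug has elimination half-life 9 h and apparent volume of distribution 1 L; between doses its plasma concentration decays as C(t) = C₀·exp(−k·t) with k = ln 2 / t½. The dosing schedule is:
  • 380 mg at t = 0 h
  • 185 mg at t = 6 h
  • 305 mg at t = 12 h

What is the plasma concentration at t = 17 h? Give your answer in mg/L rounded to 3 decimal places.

k = ln 2 / 9 = 0.07702 per h
Dose 1 (380 mg at t=0 h): 380·exp(−0.07702·17) = 102.606 mg/L
Dose 2 (185 mg at t=6 h): 185·exp(−0.07702·11) = 79.295 mg/L
Dose 3 (305 mg at t=12 h): 305·exp(−0.07702·5) = 207.520 mg/L
C(17) = 102.606 + 79.295 + 207.520 = 389.421 mg/L

389.421 mg/L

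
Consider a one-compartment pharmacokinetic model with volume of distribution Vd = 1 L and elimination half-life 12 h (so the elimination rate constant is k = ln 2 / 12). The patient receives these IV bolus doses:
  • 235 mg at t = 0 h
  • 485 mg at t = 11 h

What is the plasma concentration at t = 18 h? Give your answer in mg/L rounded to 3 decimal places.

406.784 mg/L

k = ln 2 / 12 = 0.05776 per h
Dose 1 (235 mg at t=0 h): 235·exp(−0.05776·18) = 83.085 mg/L
Dose 2 (485 mg at t=11 h): 485·exp(−0.05776·7) = 323.699 mg/L
C(18) = 83.085 + 323.699 = 406.784 mg/L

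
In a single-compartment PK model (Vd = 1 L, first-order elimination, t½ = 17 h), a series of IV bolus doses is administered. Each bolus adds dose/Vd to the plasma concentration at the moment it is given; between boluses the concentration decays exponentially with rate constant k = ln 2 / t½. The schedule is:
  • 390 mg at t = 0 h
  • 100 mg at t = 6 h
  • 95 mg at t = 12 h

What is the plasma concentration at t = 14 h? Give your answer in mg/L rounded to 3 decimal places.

k = ln 2 / 17 = 0.04077 per h
Dose 1 (390 mg at t=0 h): 390·exp(−0.04077·14) = 220.373 mg/L
Dose 2 (100 mg at t=6 h): 100·exp(−0.04077·8) = 72.167 mg/L
Dose 3 (95 mg at t=12 h): 95·exp(−0.04077·2) = 87.561 mg/L
C(14) = 220.373 + 72.167 + 87.561 = 380.100 mg/L

380.100 mg/L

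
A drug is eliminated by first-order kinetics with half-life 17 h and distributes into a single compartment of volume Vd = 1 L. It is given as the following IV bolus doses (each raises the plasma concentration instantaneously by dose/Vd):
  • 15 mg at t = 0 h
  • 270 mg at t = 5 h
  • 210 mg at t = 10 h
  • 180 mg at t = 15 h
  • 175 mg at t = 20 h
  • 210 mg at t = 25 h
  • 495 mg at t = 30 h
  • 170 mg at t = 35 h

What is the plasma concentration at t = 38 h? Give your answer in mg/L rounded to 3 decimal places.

926.273 mg/L

k = ln 2 / 17 = 0.04077 per h
Dose 1 (15 mg at t=0 h): 15·exp(−0.04077·38) = 3.186 mg/L
Dose 2 (270 mg at t=5 h): 270·exp(−0.04077·33) = 70.309 mg/L
Dose 3 (210 mg at t=10 h): 210·exp(−0.04077·28) = 67.051 mg/L
Dose 4 (180 mg at t=15 h): 180·exp(−0.04077·23) = 70.469 mg/L
Dose 5 (175 mg at t=20 h): 175·exp(−0.04077·18) = 84.004 mg/L
Dose 6 (210 mg at t=25 h): 210·exp(−0.04077·13) = 123.600 mg/L
Dose 7 (495 mg at t=30 h): 495·exp(−0.04077·8) = 357.227 mg/L
Dose 8 (170 mg at t=35 h): 170·exp(−0.04077·3) = 150.427 mg/L
C(38) = 3.186 + 70.309 + 67.051 + 70.469 + 84.004 + 123.600 + 357.227 + 150.427 = 926.273 mg/L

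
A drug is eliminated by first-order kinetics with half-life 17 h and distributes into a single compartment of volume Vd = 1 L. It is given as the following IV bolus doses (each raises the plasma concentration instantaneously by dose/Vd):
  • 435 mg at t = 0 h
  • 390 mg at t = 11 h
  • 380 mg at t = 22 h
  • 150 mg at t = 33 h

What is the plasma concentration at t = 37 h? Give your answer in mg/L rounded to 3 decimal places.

k = ln 2 / 17 = 0.04077 per h
Dose 1 (435 mg at t=0 h): 435·exp(−0.04077·37) = 96.229 mg/L
Dose 2 (390 mg at t=11 h): 390·exp(−0.04077·26) = 135.103 mg/L
Dose 3 (380 mg at t=22 h): 380·exp(−0.04077·15) = 206.143 mg/L
Dose 4 (150 mg at t=33 h): 150·exp(−0.04077·4) = 127.427 mg/L
C(37) = 96.229 + 135.103 + 206.143 + 127.427 = 564.902 mg/L

564.902 mg/L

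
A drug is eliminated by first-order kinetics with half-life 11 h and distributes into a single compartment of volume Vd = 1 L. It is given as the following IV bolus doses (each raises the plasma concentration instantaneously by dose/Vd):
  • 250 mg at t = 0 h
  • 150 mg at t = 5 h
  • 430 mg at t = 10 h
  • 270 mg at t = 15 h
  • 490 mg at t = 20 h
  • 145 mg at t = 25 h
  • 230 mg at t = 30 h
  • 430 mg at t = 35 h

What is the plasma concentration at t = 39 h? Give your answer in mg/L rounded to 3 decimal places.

k = ln 2 / 11 = 0.06301 per h
Dose 1 (250 mg at t=0 h): 250·exp(−0.06301·39) = 21.412 mg/L
Dose 2 (150 mg at t=5 h): 150·exp(−0.06301·34) = 17.605 mg/L
Dose 3 (430 mg at t=10 h): 430·exp(−0.06301·29) = 69.158 mg/L
Dose 4 (270 mg at t=15 h): 270·exp(−0.06301·24) = 59.507 mg/L
Dose 5 (490 mg at t=20 h): 490·exp(−0.06301·19) = 147.991 mg/L
Dose 6 (145 mg at t=25 h): 145·exp(−0.06301·14) = 60.012 mg/L
Dose 7 (230 mg at t=30 h): 230·exp(−0.06301·9) = 130.446 mg/L
Dose 8 (430 mg at t=35 h): 430·exp(−0.06301·4) = 334.197 mg/L
C(39) = 21.412 + 17.605 + 69.158 + 59.507 + 147.991 + 60.012 + 130.446 + 334.197 = 840.329 mg/L

840.329 mg/L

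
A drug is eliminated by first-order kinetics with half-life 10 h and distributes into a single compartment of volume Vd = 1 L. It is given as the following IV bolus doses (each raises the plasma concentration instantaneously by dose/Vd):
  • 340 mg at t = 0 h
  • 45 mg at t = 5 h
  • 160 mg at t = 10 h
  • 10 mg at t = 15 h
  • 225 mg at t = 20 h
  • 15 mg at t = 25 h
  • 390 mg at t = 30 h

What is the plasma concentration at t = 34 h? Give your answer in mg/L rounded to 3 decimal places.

k = ln 2 / 10 = 0.06931 per h
Dose 1 (340 mg at t=0 h): 340·exp(−0.06931·34) = 32.209 mg/L
Dose 2 (45 mg at t=5 h): 45·exp(−0.06931·29) = 6.029 mg/L
Dose 3 (160 mg at t=10 h): 160·exp(−0.06931·24) = 30.314 mg/L
Dose 4 (10 mg at t=15 h): 10·exp(−0.06931·19) = 2.679 mg/L
Dose 5 (225 mg at t=20 h): 225·exp(−0.06931·14) = 85.259 mg/L
Dose 6 (15 mg at t=25 h): 15·exp(−0.06931·9) = 8.038 mg/L
Dose 7 (390 mg at t=30 h): 390·exp(−0.06931·4) = 295.565 mg/L
C(34) = 32.209 + 6.029 + 30.314 + 2.679 + 85.259 + 8.038 + 295.565 = 460.094 mg/L

460.094 mg/L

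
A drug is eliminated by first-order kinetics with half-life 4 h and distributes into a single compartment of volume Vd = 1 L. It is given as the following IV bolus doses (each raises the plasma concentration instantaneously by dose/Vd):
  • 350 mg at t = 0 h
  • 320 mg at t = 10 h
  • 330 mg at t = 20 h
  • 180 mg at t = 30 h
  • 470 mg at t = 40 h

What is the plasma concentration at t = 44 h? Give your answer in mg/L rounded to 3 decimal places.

257.121 mg/L

k = ln 2 / 4 = 0.17329 per h
Dose 1 (350 mg at t=0 h): 350·exp(−0.17329·44) = 0.171 mg/L
Dose 2 (320 mg at t=10 h): 320·exp(−0.17329·34) = 0.884 mg/L
Dose 3 (330 mg at t=20 h): 330·exp(−0.17329·24) = 5.156 mg/L
Dose 4 (180 mg at t=30 h): 180·exp(−0.17329·14) = 15.910 mg/L
Dose 5 (470 mg at t=40 h): 470·exp(−0.17329·4) = 235.000 mg/L
C(44) = 0.171 + 0.884 + 5.156 + 15.910 + 235.000 = 257.121 mg/L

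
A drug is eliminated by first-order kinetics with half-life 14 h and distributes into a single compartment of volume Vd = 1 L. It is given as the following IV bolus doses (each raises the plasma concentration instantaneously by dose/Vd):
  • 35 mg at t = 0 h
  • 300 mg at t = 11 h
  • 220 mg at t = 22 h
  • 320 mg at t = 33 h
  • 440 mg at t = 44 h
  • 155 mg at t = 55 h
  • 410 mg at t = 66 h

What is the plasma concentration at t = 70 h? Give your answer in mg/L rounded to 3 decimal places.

620.467 mg/L

k = ln 2 / 14 = 0.04951 per h
Dose 1 (35 mg at t=0 h): 35·exp(−0.04951·70) = 1.094 mg/L
Dose 2 (300 mg at t=11 h): 300·exp(−0.04951·59) = 16.162 mg/L
Dose 3 (220 mg at t=22 h): 220·exp(−0.04951·48) = 20.432 mg/L
Dose 4 (320 mg at t=33 h): 320·exp(−0.04951·37) = 51.235 mg/L
Dose 5 (440 mg at t=44 h): 440·exp(−0.04951·26) = 121.450 mg/L
Dose 6 (155 mg at t=55 h): 155·exp(−0.04951·15) = 73.756 mg/L
Dose 7 (410 mg at t=66 h): 410·exp(−0.04951·4) = 336.337 mg/L
C(70) = 1.094 + 16.162 + 20.432 + 51.235 + 121.450 + 73.756 + 336.337 = 620.467 mg/L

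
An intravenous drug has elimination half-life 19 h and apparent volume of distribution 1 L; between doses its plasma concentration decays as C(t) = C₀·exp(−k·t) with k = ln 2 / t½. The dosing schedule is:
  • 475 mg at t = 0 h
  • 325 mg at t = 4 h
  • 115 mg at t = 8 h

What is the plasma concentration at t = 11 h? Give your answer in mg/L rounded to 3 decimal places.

k = ln 2 / 19 = 0.03648 per h
Dose 1 (475 mg at t=0 h): 475·exp(−0.03648·11) = 317.990 mg/L
Dose 2 (325 mg at t=4 h): 325·exp(−0.03648·7) = 251.755 mg/L
Dose 3 (115 mg at t=8 h): 115·exp(−0.03648·3) = 103.078 mg/L
C(11) = 317.990 + 251.755 + 103.078 = 672.823 mg/L

672.823 mg/L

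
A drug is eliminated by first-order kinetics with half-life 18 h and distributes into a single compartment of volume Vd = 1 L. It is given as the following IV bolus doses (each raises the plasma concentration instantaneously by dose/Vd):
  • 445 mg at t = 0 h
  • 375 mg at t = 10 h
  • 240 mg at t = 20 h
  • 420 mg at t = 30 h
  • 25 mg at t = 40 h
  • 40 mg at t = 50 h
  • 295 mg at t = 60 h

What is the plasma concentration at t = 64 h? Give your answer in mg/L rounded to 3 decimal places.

k = ln 2 / 18 = 0.03851 per h
Dose 1 (445 mg at t=0 h): 445·exp(−0.03851·64) = 37.847 mg/L
Dose 2 (375 mg at t=10 h): 375·exp(−0.03851·54) = 46.875 mg/L
Dose 3 (240 mg at t=20 h): 240·exp(−0.03851·44) = 44.092 mg/L
Dose 4 (420 mg at t=30 h): 420·exp(−0.03851·34) = 113.406 mg/L
Dose 5 (25 mg at t=40 h): 25·exp(−0.03851·24) = 9.921 mg/L
Dose 6 (40 mg at t=50 h): 40·exp(−0.03851·14) = 23.331 mg/L
Dose 7 (295 mg at t=60 h): 295·exp(−0.03851·4) = 252.887 mg/L
C(64) = 37.847 + 46.875 + 44.092 + 113.406 + 9.921 + 23.331 + 252.887 = 528.359 mg/L

528.359 mg/L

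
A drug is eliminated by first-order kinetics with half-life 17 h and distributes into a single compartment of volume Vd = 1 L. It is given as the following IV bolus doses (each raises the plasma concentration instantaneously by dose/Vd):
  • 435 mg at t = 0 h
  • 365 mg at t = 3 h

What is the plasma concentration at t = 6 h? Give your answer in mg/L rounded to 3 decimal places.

k = ln 2 / 17 = 0.04077 per h
Dose 1 (435 mg at t=0 h): 435·exp(−0.04077·6) = 340.599 mg/L
Dose 2 (365 mg at t=3 h): 365·exp(−0.04077·3) = 322.976 mg/L
C(6) = 340.599 + 322.976 = 663.575 mg/L

663.575 mg/L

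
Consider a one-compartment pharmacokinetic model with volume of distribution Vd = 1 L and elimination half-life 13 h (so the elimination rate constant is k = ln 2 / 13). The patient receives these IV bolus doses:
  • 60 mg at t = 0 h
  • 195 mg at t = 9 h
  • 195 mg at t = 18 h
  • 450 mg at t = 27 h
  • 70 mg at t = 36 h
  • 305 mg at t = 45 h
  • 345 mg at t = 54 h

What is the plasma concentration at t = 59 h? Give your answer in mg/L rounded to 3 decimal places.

549.131 mg/L

k = ln 2 / 13 = 0.05332 per h
Dose 1 (60 mg at t=0 h): 60·exp(−0.05332·59) = 2.582 mg/L
Dose 2 (195 mg at t=9 h): 195·exp(−0.05332·50) = 13.559 mg/L
Dose 3 (195 mg at t=18 h): 195·exp(−0.05332·41) = 21.909 mg/L
Dose 4 (450 mg at t=27 h): 450·exp(−0.05332·32) = 81.699 mg/L
Dose 5 (70 mg at t=36 h): 70·exp(−0.05332·23) = 20.536 mg/L
Dose 6 (305 mg at t=45 h): 305·exp(−0.05332·14) = 144.582 mg/L
Dose 7 (345 mg at t=54 h): 345·exp(−0.05332·5) = 264.264 mg/L
C(59) = 2.582 + 13.559 + 21.909 + 81.699 + 20.536 + 144.582 + 264.264 = 549.131 mg/L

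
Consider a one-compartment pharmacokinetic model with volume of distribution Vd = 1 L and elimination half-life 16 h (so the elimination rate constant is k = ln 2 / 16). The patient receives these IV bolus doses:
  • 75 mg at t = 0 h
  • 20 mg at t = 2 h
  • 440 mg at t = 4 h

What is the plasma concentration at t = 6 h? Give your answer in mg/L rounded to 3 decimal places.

k = ln 2 / 16 = 0.04332 per h
Dose 1 (75 mg at t=0 h): 75·exp(−0.04332·6) = 57.833 mg/L
Dose 2 (20 mg at t=2 h): 20·exp(−0.04332·4) = 16.818 mg/L
Dose 3 (440 mg at t=4 h): 440·exp(−0.04332·2) = 403.482 mg/L
C(6) = 57.833 + 16.818 + 403.482 = 478.133 mg/L

478.133 mg/L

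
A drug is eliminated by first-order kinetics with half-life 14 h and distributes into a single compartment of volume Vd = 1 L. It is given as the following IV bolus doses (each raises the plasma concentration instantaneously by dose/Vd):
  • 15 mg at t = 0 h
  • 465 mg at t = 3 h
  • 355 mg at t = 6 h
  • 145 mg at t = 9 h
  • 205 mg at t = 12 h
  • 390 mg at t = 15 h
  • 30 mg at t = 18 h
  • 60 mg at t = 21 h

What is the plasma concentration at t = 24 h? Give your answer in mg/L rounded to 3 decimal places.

k = ln 2 / 14 = 0.04951 per h
Dose 1 (15 mg at t=0 h): 15·exp(−0.04951·24) = 4.571 mg/L
Dose 2 (465 mg at t=3 h): 465·exp(−0.04951·21) = 164.402 mg/L
Dose 3 (355 mg at t=6 h): 355·exp(−0.04951·18) = 145.610 mg/L
Dose 4 (145 mg at t=9 h): 145·exp(−0.04951·15) = 68.998 mg/L
Dose 5 (205 mg at t=12 h): 205·exp(−0.04951·12) = 113.169 mg/L
Dose 6 (390 mg at t=15 h): 390·exp(−0.04951·9) = 249.773 mg/L
Dose 7 (30 mg at t=18 h): 30·exp(−0.04951·6) = 22.290 mg/L
Dose 8 (60 mg at t=21 h): 60·exp(−0.04951·3) = 51.718 mg/L
C(24) = 4.571 + 164.402 + 145.610 + 68.998 + 113.169 + 249.773 + 22.290 + 51.718 = 820.531 mg/L

820.531 mg/L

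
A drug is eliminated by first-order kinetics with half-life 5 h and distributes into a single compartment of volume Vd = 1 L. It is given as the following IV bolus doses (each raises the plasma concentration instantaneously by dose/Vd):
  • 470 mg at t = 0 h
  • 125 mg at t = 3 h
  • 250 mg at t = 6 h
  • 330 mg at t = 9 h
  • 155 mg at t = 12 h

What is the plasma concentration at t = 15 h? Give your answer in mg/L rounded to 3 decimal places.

k = ln 2 / 5 = 0.13863 per h
Dose 1 (470 mg at t=0 h): 470·exp(−0.13863·15) = 58.750 mg/L
Dose 2 (125 mg at t=3 h): 125·exp(−0.13863·12) = 23.683 mg/L
Dose 3 (250 mg at t=6 h): 250·exp(−0.13863·9) = 71.794 mg/L
Dose 4 (330 mg at t=9 h): 330·exp(−0.13863·6) = 143.641 mg/L
Dose 5 (155 mg at t=12 h): 155·exp(−0.13863·3) = 102.262 mg/L
C(15) = 58.750 + 23.683 + 71.794 + 143.641 + 102.262 = 400.129 mg/L

400.129 mg/L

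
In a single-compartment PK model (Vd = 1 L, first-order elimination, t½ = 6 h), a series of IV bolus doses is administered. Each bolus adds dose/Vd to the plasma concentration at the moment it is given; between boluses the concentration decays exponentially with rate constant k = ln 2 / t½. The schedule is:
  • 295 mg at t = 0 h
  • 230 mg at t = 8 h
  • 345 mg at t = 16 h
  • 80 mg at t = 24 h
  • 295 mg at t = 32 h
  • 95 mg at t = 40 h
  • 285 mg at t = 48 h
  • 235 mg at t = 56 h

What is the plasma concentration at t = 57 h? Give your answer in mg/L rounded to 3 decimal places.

k = ln 2 / 6 = 0.11552 per h
Dose 1 (295 mg at t=0 h): 295·exp(−0.11552·57) = 0.407 mg/L
Dose 2 (230 mg at t=8 h): 230·exp(−0.11552·49) = 0.800 mg/L
Dose 3 (345 mg at t=16 h): 345·exp(−0.11552·41) = 3.025 mg/L
Dose 4 (80 mg at t=24 h): 80·exp(−0.11552·33) = 1.768 mg/L
Dose 5 (295 mg at t=32 h): 295·exp(−0.11552·25) = 16.426 mg/L
Dose 6 (95 mg at t=40 h): 95·exp(−0.11552·17) = 13.329 mg/L
Dose 7 (285 mg at t=48 h): 285·exp(−0.11552·9) = 100.763 mg/L
Dose 8 (235 mg at t=56 h): 235·exp(−0.11552·1) = 209.361 mg/L
C(57) = 0.407 + 0.800 + 3.025 + 1.768 + 16.426 + 13.329 + 100.763 + 209.361 = 345.880 mg/L

345.880 mg/L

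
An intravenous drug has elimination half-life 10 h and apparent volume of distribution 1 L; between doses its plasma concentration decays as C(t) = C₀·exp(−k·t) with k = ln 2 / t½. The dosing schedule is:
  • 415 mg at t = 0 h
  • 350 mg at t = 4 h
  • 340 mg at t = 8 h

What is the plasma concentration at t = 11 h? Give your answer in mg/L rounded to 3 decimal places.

685.220 mg/L

k = ln 2 / 10 = 0.06931 per h
Dose 1 (415 mg at t=0 h): 415·exp(−0.06931·11) = 193.604 mg/L
Dose 2 (350 mg at t=4 h): 350·exp(−0.06931·7) = 215.450 mg/L
Dose 3 (340 mg at t=8 h): 340·exp(−0.06931·3) = 276.166 mg/L
C(11) = 193.604 + 215.450 + 276.166 = 685.220 mg/L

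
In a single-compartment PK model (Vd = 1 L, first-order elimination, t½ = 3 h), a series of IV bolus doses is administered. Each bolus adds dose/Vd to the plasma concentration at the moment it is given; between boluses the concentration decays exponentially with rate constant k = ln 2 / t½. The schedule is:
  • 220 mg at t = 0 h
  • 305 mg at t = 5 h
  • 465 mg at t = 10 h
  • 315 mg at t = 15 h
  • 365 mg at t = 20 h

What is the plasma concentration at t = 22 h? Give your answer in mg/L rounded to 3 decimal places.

k = ln 2 / 3 = 0.23105 per h
Dose 1 (220 mg at t=0 h): 220·exp(−0.23105·22) = 1.364 mg/L
Dose 2 (305 mg at t=5 h): 305·exp(−0.23105·17) = 6.004 mg/L
Dose 3 (465 mg at t=10 h): 465·exp(−0.23105·12) = 29.062 mg/L
Dose 4 (315 mg at t=15 h): 315·exp(−0.23105·7) = 62.504 mg/L
Dose 5 (365 mg at t=20 h): 365·exp(−0.23105·2) = 229.936 mg/L
C(22) = 1.364 + 6.004 + 29.062 + 62.504 + 229.936 = 328.870 mg/L

328.870 mg/L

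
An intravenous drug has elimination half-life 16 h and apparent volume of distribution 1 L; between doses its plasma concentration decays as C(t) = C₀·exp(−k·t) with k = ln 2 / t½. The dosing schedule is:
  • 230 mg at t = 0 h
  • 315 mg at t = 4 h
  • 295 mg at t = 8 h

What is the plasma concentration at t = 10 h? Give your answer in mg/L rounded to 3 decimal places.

k = ln 2 / 16 = 0.04332 per h
Dose 1 (230 mg at t=0 h): 230·exp(−0.04332·10) = 149.137 mg/L
Dose 2 (315 mg at t=4 h): 315·exp(−0.04332·6) = 242.898 mg/L
Dose 3 (295 mg at t=8 h): 295·exp(−0.04332·2) = 270.516 mg/L
C(10) = 149.137 + 242.898 + 270.516 = 662.551 mg/L

662.551 mg/L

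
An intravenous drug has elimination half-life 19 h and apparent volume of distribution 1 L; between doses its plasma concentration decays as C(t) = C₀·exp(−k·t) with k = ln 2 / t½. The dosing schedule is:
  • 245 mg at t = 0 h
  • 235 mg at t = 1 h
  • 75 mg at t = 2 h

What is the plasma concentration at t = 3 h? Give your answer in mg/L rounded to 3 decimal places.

k = ln 2 / 19 = 0.03648 per h
Dose 1 (245 mg at t=0 h): 245·exp(−0.03648·3) = 219.601 mg/L
Dose 2 (235 mg at t=1 h): 235·exp(−0.03648·2) = 218.464 mg/L
Dose 3 (75 mg at t=2 h): 75·exp(−0.03648·1) = 72.313 mg/L
C(3) = 219.601 + 218.464 + 72.313 = 510.379 mg/L

510.379 mg/L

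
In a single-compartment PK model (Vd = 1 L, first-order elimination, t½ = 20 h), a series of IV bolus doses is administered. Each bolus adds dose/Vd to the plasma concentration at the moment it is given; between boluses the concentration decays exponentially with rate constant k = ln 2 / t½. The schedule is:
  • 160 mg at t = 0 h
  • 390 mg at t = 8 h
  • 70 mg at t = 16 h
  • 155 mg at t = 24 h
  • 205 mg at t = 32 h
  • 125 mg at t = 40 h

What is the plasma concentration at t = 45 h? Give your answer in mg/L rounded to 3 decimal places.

k = ln 2 / 20 = 0.03466 per h
Dose 1 (160 mg at t=0 h): 160·exp(−0.03466·45) = 33.636 mg/L
Dose 2 (390 mg at t=8 h): 390·exp(−0.03466·37) = 108.183 mg/L
Dose 3 (70 mg at t=16 h): 70·exp(−0.03466·29) = 25.621 mg/L
Dose 4 (155 mg at t=24 h): 155·exp(−0.03466·21) = 74.860 mg/L
Dose 5 (205 mg at t=32 h): 205·exp(−0.03466·13) = 130.642 mg/L
Dose 6 (125 mg at t=40 h): 125·exp(−0.03466·5) = 105.112 mg/L
C(45) = 33.636 + 108.183 + 25.621 + 74.860 + 130.642 + 105.112 = 478.055 mg/L

478.055 mg/L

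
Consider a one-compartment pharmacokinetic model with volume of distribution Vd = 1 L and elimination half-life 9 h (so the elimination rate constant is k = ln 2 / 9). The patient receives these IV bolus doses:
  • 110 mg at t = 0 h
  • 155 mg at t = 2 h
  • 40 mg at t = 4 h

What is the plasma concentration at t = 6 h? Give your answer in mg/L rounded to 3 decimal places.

k = ln 2 / 9 = 0.07702 per h
Dose 1 (110 mg at t=0 h): 110·exp(−0.07702·6) = 69.296 mg/L
Dose 2 (155 mg at t=2 h): 155·exp(−0.07702·4) = 113.904 mg/L
Dose 3 (40 mg at t=4 h): 40·exp(−0.07702·2) = 34.290 mg/L
C(6) = 69.296 + 113.904 + 34.290 = 217.490 mg/L

217.490 mg/L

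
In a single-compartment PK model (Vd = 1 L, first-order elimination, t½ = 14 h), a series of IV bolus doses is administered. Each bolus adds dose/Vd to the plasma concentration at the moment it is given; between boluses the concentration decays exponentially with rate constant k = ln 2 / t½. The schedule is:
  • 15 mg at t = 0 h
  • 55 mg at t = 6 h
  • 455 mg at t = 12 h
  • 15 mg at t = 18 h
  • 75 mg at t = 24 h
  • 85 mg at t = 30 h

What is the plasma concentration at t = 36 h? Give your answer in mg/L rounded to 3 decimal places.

k = ln 2 / 14 = 0.04951 per h
Dose 1 (15 mg at t=0 h): 15·exp(−0.04951·36) = 2.524 mg/L
Dose 2 (55 mg at t=6 h): 55·exp(−0.04951·30) = 12.454 mg/L
Dose 3 (455 mg at t=12 h): 455·exp(−0.04951·24) = 138.663 mg/L
Dose 4 (15 mg at t=18 h): 15·exp(−0.04951·18) = 6.153 mg/L
Dose 5 (75 mg at t=24 h): 75·exp(−0.04951·12) = 41.403 mg/L
Dose 6 (85 mg at t=30 h): 85·exp(−0.04951·6) = 63.155 mg/L
C(36) = 2.524 + 12.454 + 138.663 + 6.153 + 41.403 + 63.155 = 264.351 mg/L

264.351 mg/L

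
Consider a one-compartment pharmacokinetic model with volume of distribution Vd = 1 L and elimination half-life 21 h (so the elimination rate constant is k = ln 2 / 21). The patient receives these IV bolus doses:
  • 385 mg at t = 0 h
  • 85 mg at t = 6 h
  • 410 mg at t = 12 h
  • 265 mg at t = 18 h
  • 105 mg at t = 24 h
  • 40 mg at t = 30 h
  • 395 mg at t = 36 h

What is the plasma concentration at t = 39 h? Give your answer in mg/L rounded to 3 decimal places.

k = ln 2 / 21 = 0.03301 per h
Dose 1 (385 mg at t=0 h): 385·exp(−0.03301·39) = 106.269 mg/L
Dose 2 (85 mg at t=6 h): 85·exp(−0.03301·33) = 28.600 mg/L
Dose 3 (410 mg at t=12 h): 410·exp(−0.03301·27) = 168.169 mg/L
Dose 4 (265 mg at t=18 h): 265·exp(−0.03301·21) = 132.500 mg/L
Dose 5 (105 mg at t=24 h): 105·exp(−0.03301·15) = 63.998 mg/L
Dose 6 (40 mg at t=30 h): 40·exp(−0.03301·9) = 29.720 mg/L
Dose 7 (395 mg at t=36 h): 395·exp(−0.03301·3) = 357.761 mg/L
C(39) = 106.269 + 28.600 + 168.169 + 132.500 + 63.998 + 29.720 + 357.761 = 887.017 mg/L

887.017 mg/L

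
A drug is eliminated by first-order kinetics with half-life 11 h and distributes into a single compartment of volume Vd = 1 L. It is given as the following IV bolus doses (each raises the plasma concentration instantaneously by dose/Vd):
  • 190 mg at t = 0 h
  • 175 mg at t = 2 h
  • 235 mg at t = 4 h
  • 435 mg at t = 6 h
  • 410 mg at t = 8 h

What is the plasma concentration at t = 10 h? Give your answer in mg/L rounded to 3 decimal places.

1067.439 mg/L

k = ln 2 / 11 = 0.06301 per h
Dose 1 (190 mg at t=0 h): 190·exp(−0.06301·10) = 101.179 mg/L
Dose 2 (175 mg at t=2 h): 175·exp(−0.06301·8) = 105.708 mg/L
Dose 3 (235 mg at t=4 h): 235·exp(−0.06301·6) = 161.016 mg/L
Dose 4 (435 mg at t=6 h): 435·exp(−0.06301·4) = 338.083 mg/L
Dose 5 (410 mg at t=8 h): 410·exp(−0.06301·2) = 361.452 mg/L
C(10) = 101.179 + 105.708 + 161.016 + 338.083 + 361.452 = 1067.439 mg/L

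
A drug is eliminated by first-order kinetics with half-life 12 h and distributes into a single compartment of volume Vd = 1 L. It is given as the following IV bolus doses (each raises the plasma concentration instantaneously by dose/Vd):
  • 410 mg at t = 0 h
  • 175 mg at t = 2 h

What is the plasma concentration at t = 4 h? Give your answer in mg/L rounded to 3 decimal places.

k = ln 2 / 12 = 0.05776 per h
Dose 1 (410 mg at t=0 h): 410·exp(−0.05776·4) = 325.417 mg/L
Dose 2 (175 mg at t=2 h): 175·exp(−0.05776·2) = 155.907 mg/L
C(4) = 325.417 + 155.907 = 481.324 mg/L

481.324 mg/L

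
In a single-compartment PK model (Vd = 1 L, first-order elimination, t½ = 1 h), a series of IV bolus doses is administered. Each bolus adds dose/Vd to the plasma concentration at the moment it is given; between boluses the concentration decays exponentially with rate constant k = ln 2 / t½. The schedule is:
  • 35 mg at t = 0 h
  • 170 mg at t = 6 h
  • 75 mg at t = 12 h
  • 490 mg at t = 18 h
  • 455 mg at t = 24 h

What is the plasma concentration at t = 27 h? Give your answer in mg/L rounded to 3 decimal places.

57.834 mg/L

k = ln 2 / 1 = 0.69315 per h
Dose 1 (35 mg at t=0 h): 35·exp(−0.69315·27) = 0.000 mg/L
Dose 2 (170 mg at t=6 h): 170·exp(−0.69315·21) = 0.000 mg/L
Dose 3 (75 mg at t=12 h): 75·exp(−0.69315·15) = 0.002 mg/L
Dose 4 (490 mg at t=18 h): 490·exp(−0.69315·9) = 0.957 mg/L
Dose 5 (455 mg at t=24 h): 455·exp(−0.69315·3) = 56.875 mg/L
C(27) = 0.000 + 0.000 + 0.002 + 0.957 + 56.875 = 57.834 mg/L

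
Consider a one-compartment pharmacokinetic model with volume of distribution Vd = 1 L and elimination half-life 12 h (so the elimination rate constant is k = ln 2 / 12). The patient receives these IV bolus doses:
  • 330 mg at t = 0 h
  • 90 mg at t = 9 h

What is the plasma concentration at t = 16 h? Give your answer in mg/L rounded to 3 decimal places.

k = ln 2 / 12 = 0.05776 per h
Dose 1 (330 mg at t=0 h): 330·exp(−0.05776·16) = 130.961 mg/L
Dose 2 (90 mg at t=9 h): 90·exp(−0.05776·7) = 60.068 mg/L
C(16) = 130.961 + 60.068 = 191.028 mg/L

191.028 mg/L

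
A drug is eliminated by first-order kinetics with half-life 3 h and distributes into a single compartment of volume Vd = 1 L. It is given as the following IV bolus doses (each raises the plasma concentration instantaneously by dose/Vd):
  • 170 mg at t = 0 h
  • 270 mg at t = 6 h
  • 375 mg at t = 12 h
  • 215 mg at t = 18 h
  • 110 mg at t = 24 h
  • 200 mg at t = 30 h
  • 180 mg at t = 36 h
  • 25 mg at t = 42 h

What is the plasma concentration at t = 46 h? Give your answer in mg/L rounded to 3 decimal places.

33.931 mg/L

k = ln 2 / 3 = 0.23105 per h
Dose 1 (170 mg at t=0 h): 170·exp(−0.23105·46) = 0.004 mg/L
Dose 2 (270 mg at t=6 h): 270·exp(−0.23105·40) = 0.026 mg/L
Dose 3 (375 mg at t=12 h): 375·exp(−0.23105·34) = 0.145 mg/L
Dose 4 (215 mg at t=18 h): 215·exp(−0.23105·28) = 0.333 mg/L
Dose 5 (110 mg at t=24 h): 110·exp(−0.23105·22) = 0.682 mg/L
Dose 6 (200 mg at t=30 h): 200·exp(−0.23105·16) = 4.961 mg/L
Dose 7 (180 mg at t=36 h): 180·exp(−0.23105·10) = 17.858 mg/L
Dose 8 (25 mg at t=42 h): 25·exp(−0.23105·4) = 9.921 mg/L
C(46) = 0.004 + 0.026 + 0.145 + 0.333 + 0.682 + 4.961 + 17.858 + 9.921 = 33.931 mg/L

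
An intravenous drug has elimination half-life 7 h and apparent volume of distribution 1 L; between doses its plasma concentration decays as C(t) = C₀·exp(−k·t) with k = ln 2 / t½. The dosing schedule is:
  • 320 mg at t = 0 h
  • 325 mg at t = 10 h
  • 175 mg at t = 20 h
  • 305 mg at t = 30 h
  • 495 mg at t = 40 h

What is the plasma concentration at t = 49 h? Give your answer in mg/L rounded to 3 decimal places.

268.749 mg/L

k = ln 2 / 7 = 0.09902 per h
Dose 1 (320 mg at t=0 h): 320·exp(−0.09902·49) = 2.500 mg/L
Dose 2 (325 mg at t=10 h): 325·exp(−0.09902·39) = 6.835 mg/L
Dose 3 (175 mg at t=20 h): 175·exp(−0.09902·29) = 9.906 mg/L
Dose 4 (305 mg at t=30 h): 305·exp(−0.09902·19) = 46.475 mg/L
Dose 5 (495 mg at t=40 h): 495·exp(−0.09902·9) = 203.033 mg/L
C(49) = 2.500 + 6.835 + 9.906 + 46.475 + 203.033 = 268.749 mg/L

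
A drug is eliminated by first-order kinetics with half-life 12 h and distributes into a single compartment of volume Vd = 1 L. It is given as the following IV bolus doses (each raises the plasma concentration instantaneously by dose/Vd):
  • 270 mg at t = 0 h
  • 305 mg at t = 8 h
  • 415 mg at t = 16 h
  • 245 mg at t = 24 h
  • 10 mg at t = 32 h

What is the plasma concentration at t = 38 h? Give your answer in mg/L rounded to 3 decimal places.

316.646 mg/L

k = ln 2 / 12 = 0.05776 per h
Dose 1 (270 mg at t=0 h): 270·exp(−0.05776·38) = 30.068 mg/L
Dose 2 (305 mg at t=8 h): 305·exp(−0.05776·30) = 53.917 mg/L
Dose 3 (415 mg at t=16 h): 415·exp(−0.05776·22) = 116.455 mg/L
Dose 4 (245 mg at t=24 h): 245·exp(−0.05776·14) = 109.135 mg/L
Dose 5 (10 mg at t=32 h): 10·exp(−0.05776·6) = 7.071 mg/L
C(38) = 30.068 + 53.917 + 116.455 + 109.135 + 7.071 = 316.646 mg/L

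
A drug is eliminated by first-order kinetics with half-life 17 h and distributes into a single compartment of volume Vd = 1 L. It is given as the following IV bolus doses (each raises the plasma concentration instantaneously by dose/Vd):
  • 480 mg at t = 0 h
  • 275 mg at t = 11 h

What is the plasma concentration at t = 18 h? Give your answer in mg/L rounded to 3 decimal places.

437.130 mg/L

k = ln 2 / 17 = 0.04077 per h
Dose 1 (480 mg at t=0 h): 480·exp(−0.04077·18) = 230.411 mg/L
Dose 2 (275 mg at t=11 h): 275·exp(−0.04077·7) = 206.718 mg/L
C(18) = 230.411 + 206.718 = 437.130 mg/L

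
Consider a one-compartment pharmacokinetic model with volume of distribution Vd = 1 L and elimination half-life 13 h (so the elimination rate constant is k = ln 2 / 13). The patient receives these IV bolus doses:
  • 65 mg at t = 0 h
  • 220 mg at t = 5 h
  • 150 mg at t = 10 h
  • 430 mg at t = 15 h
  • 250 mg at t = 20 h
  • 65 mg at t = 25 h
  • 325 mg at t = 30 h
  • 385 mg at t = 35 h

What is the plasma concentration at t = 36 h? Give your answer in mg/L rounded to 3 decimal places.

973.214 mg/L

k = ln 2 / 13 = 0.05332 per h
Dose 1 (65 mg at t=0 h): 65·exp(−0.05332·36) = 9.534 mg/L
Dose 2 (220 mg at t=5 h): 220·exp(−0.05332·31) = 42.129 mg/L
Dose 3 (150 mg at t=10 h): 150·exp(−0.05332·26) = 37.500 mg/L
Dose 4 (430 mg at t=15 h): 430·exp(−0.05332·21) = 140.343 mg/L
Dose 5 (250 mg at t=20 h): 250·exp(−0.05332·16) = 106.523 mg/L
Dose 6 (65 mg at t=25 h): 65·exp(−0.05332·11) = 36.157 mg/L
Dose 7 (325 mg at t=30 h): 325·exp(−0.05332·6) = 236.019 mg/L
Dose 8 (385 mg at t=35 h): 385·exp(−0.05332·1) = 365.010 mg/L
C(36) = 9.534 + 42.129 + 37.500 + 140.343 + 106.523 + 36.157 + 236.019 + 365.010 = 973.214 mg/L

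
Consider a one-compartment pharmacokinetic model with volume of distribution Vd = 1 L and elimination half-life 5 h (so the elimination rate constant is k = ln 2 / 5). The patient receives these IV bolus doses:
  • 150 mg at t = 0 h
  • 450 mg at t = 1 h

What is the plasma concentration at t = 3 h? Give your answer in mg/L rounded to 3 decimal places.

k = ln 2 / 5 = 0.13863 per h
Dose 1 (150 mg at t=0 h): 150·exp(−0.13863·3) = 98.963 mg/L
Dose 2 (450 mg at t=1 h): 450·exp(−0.13863·2) = 341.036 mg/L
C(3) = 98.963 + 341.036 = 439.999 mg/L

439.999 mg/L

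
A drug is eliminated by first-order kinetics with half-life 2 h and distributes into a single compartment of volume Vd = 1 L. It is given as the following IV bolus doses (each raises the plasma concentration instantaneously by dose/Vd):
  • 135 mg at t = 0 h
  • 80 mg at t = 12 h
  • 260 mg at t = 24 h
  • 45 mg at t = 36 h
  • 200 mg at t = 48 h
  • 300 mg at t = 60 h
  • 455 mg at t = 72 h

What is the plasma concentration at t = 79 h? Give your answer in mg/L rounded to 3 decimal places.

40.635 mg/L

k = ln 2 / 2 = 0.34657 per h
Dose 1 (135 mg at t=0 h): 135·exp(−0.34657·79) = 0.000 mg/L
Dose 2 (80 mg at t=12 h): 80·exp(−0.34657·67) = 0.000 mg/L
Dose 3 (260 mg at t=24 h): 260·exp(−0.34657·55) = 0.000 mg/L
Dose 4 (45 mg at t=36 h): 45·exp(−0.34657·43) = 0.000 mg/L
Dose 5 (200 mg at t=48 h): 200·exp(−0.34657·31) = 0.004 mg/L
Dose 6 (300 mg at t=60 h): 300·exp(−0.34657·19) = 0.414 mg/L
Dose 7 (455 mg at t=72 h): 455·exp(−0.34657·7) = 40.217 mg/L
C(79) = 0.000 + 0.000 + 0.000 + 0.000 + 0.004 + 0.414 + 40.217 = 40.635 mg/L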